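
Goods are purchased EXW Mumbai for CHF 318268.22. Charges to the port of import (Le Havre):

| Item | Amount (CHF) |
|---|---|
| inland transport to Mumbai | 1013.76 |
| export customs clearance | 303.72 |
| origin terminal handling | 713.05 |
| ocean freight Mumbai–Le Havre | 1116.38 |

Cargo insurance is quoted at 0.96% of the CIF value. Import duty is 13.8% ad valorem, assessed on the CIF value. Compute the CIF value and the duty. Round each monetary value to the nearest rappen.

CIF value: CHF 324530.62; import duty: CHF 44785.23

Let C be the CIF value. C = EXW price + pre-shipment costs + freight + 0.96% × C
C − 0.96% × C = 318268.22 + 1013.76 + 303.72 + 713.05 + 1116.38
0.9904 × C = 321415.13
C = 321415.13 / 0.9904 = 324530.62
Insurance premium = 0.96% × 324530.62 = 3115.49
Import duty = 324530.62 × 13.8% = 44785.23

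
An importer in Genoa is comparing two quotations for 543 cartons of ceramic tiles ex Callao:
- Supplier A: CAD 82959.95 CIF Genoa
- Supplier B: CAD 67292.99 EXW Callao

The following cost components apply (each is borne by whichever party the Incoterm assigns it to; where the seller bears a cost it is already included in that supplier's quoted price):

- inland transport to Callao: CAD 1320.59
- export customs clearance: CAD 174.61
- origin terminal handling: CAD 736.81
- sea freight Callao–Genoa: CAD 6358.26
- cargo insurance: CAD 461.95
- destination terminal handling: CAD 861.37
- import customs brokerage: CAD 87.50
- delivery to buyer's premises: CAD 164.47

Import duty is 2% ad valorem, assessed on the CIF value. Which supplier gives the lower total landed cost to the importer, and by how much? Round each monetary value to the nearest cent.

Supplier A (CIF):
The CIF price already equals the CIF value: 82959.95
Import duty = 82959.95 × 2% = 1659.20
Buyer bears (A): 861.37 + 87.50 + 164.47 = 1113.34
Landed cost (A) = invoice 82959.95 + 1113.34 + duty 1659.20 = 85732.49
Supplier B (EXW):
CIF value = EXW price + inland to port + export clearance + origin terminal + freight + insurance = 67292.99 + 1320.59 + 174.61 + 736.81 + 6358.26 + 461.95 = 76345.21
Import duty = 76345.21 × 2% = 1526.90
Buyer bears (B): 1320.59 + 174.61 + 736.81 + 6358.26 + 461.95 + 861.37 + 87.50 + 164.47 = 10165.56
Landed cost (B) = invoice 67292.99 + 10165.56 + duty 1526.90 = 78985.45
Difference = |85732.49 − 78985.45| = 6747.04

Supplier B is cheaper by CAD 6747.04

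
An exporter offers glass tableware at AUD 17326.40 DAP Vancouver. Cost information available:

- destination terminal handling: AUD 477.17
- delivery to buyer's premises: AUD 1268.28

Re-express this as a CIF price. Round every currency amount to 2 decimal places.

From DAP to CIF, the seller no longer bears: destination terminal, delivery.
CIF price = 17326.40 − 477.17 − 1268.28 = 15580.95

CIF price: AUD 15580.95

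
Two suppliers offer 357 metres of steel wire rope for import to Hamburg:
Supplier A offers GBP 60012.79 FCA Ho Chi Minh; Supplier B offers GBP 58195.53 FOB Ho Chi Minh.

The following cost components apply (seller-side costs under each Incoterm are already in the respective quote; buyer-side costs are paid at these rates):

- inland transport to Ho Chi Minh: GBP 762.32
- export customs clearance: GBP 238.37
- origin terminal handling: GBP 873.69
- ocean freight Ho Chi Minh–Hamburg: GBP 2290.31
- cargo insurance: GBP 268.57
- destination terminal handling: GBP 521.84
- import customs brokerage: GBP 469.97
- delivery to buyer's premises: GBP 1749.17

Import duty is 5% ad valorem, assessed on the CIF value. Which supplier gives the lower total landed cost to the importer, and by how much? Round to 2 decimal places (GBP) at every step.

Supplier B is cheaper by GBP 2825.50

Supplier A (FCA):
CIF value = FCA price + origin terminal + freight + insurance = 60012.79 + 873.69 + 2290.31 + 268.57 = 63445.36
Import duty = 63445.36 × 5% = 3172.27
Buyer bears (A): 873.69 + 2290.31 + 268.57 + 521.84 + 469.97 + 1749.17 = 6173.55
Landed cost (A) = invoice 60012.79 + 6173.55 + duty 3172.27 = 69358.61
Supplier B (FOB):
CIF value = FOB price + freight + insurance = 58195.53 + 2290.31 + 268.57 = 60754.41
Import duty = 60754.41 × 5% = 3037.72
Buyer bears (B): 2290.31 + 268.57 + 521.84 + 469.97 + 1749.17 = 5299.86
Landed cost (B) = invoice 58195.53 + 5299.86 + duty 3037.72 = 66533.11
Difference = |69358.61 − 66533.11| = 2825.50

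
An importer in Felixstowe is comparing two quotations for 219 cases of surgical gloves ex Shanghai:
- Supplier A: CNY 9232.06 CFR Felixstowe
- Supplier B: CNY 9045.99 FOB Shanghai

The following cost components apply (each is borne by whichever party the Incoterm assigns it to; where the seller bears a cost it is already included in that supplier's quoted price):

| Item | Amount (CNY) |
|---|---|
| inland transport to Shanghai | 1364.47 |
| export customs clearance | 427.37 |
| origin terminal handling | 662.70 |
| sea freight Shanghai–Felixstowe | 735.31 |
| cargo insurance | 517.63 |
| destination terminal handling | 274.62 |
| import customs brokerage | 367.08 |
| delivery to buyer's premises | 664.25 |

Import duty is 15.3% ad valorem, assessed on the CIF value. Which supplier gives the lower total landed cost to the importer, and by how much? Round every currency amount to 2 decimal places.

Supplier A is cheaper by CNY 633.28

Supplier A (CFR):
CIF value = CFR price + insurance = 9232.06 + 517.63 = 9749.69
Import duty = 9749.69 × 15.3% = 1491.70
Buyer bears (A): 517.63 + 274.62 + 367.08 + 664.25 = 1823.58
Landed cost (A) = invoice 9232.06 + 1823.58 + duty 1491.70 = 12547.34
Supplier B (FOB):
CIF value = FOB price + freight + insurance = 9045.99 + 735.31 + 517.63 = 10298.93
Import duty = 10298.93 × 15.3% = 1575.74
Buyer bears (B): 735.31 + 517.63 + 274.62 + 367.08 + 664.25 = 2558.89
Landed cost (B) = invoice 9045.99 + 2558.89 + duty 1575.74 = 13180.62
Difference = |12547.34 − 13180.62| = 633.28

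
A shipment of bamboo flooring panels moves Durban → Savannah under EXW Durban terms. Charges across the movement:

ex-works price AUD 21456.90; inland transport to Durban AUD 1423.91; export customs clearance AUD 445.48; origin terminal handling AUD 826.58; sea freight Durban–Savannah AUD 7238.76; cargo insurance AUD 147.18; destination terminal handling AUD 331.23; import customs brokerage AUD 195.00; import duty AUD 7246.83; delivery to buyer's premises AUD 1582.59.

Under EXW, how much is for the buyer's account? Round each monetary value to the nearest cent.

Buyer's account: AUD 19437.56

EXW: the seller makes goods available at their premises; the buyer bears all onward costs.
Seller's account: goods 21456.90 = 21456.90
Buyer's account: inland to port 1423.91 + export clearance 445.48 + origin terminal 826.58 + freight 7238.76 + insurance 147.18 + destination terminal 331.23 + brokerage 195.00 + duty 7246.83 + delivery 1582.59 = 19437.56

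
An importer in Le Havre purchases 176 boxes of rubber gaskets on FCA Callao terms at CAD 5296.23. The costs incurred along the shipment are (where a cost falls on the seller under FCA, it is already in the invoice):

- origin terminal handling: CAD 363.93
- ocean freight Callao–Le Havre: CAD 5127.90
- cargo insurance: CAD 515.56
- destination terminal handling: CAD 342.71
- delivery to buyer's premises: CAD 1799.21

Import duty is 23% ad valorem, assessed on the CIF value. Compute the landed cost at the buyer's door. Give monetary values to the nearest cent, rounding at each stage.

FCA: the seller delivers export-cleared goods to the carrier; the buyer bears costs from that point.
CIF value = FCA price + origin terminal + freight + insurance = 5296.23 + 363.93 + 5127.90 + 515.56 = 11303.62
Import duty = 11303.62 × 23% = 2599.83
Buyer bears: origin terminal 363.93 + freight 5127.90 + insurance 515.56 + destination terminal 342.71 + delivery 1799.21 + duty 2599.83 = 10749.14
Landed cost = invoice 5296.23 + 10749.14 = 16045.37

Total landed cost: CAD 16045.37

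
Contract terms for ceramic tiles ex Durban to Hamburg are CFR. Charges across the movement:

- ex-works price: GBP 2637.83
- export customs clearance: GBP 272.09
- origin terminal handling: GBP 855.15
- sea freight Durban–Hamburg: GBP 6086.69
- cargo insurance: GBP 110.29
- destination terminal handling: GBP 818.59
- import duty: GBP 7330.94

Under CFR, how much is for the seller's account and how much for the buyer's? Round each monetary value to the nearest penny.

CFR: the seller pays costs through ocean freight to the destination port, but not insurance.
Seller's account: goods 2637.83 + export clearance 272.09 + origin terminal 855.15 + freight 6086.69 = 9851.76
Buyer's account: insurance 110.29 + destination terminal 818.59 + duty 7330.94 = 8259.82

Seller: GBP 9851.76; buyer: GBP 8259.82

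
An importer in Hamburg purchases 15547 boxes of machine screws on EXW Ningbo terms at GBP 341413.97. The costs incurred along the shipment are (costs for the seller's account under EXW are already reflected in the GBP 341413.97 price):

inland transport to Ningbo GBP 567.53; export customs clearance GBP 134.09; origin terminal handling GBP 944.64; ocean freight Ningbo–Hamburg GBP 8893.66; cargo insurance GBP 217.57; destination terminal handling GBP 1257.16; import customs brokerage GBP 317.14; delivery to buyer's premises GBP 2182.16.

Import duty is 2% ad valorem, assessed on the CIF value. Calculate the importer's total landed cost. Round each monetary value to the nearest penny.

EXW: the seller makes goods available at their premises; the buyer bears all onward costs.
CIF value = EXW price + inland to port + export clearance + origin terminal + freight + insurance = 341413.97 + 567.53 + 134.09 + 944.64 + 8893.66 + 217.57 = 352171.46
Import duty = 352171.46 × 2% = 7043.43
Buyer bears: inland to port 567.53 + export clearance 134.09 + origin terminal 944.64 + freight 8893.66 + insurance 217.57 + destination terminal 1257.16 + brokerage 317.14 + delivery 2182.16 + duty 7043.43 = 21557.38
Landed cost = invoice 341413.97 + 21557.38 = 362971.35

Total landed cost: GBP 362971.35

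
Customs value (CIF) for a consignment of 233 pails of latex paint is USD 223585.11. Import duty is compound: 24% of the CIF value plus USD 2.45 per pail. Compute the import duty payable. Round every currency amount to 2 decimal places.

Ad valorem component: 223585.11 × 24% = 53660.43
Specific component: 233 × 2.45 = 570.85
Import duty = 53660.43 + 570.85 = 54231.28

Import duty: USD 54231.28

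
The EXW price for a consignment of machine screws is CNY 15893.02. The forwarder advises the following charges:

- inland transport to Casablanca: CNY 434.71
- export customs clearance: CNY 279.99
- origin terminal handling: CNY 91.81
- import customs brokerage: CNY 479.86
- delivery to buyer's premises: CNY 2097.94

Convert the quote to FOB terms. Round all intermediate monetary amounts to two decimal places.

FOB price: CNY 16699.53

Not relevant to the conversion: delivery, brokerage — on the buyer under both terms; not part of either seller's price.
From EXW to FOB, the seller additionally bears: inland to port, export clearance, origin terminal.
FOB price = 15893.02 + 434.71 + 279.99 + 91.81 = 16699.53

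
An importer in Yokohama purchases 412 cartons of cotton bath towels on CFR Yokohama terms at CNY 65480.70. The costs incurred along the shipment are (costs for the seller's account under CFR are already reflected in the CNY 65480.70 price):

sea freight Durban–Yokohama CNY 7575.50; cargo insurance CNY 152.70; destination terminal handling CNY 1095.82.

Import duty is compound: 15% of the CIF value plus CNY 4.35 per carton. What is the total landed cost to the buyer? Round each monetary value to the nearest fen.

CFR: the seller pays costs through ocean freight to the destination port, but not insurance.
Already in the invoice (seller's account under CFR): freight — exclude.
CIF value = CFR price + insurance = 65480.70 + 152.70 = 65633.40
Ad valorem component: 65633.40 × 15% = 9845.01
Specific component: 412 × 4.35 = 1792.20
Import duty = 9845.01 + 1792.20 = 11637.21
Buyer bears: insurance 152.70 + destination terminal 1095.82 + duty 11637.21 = 12885.73
Landed cost = invoice 65480.70 + 12885.73 = 78366.43

Total landed cost: CNY 78366.43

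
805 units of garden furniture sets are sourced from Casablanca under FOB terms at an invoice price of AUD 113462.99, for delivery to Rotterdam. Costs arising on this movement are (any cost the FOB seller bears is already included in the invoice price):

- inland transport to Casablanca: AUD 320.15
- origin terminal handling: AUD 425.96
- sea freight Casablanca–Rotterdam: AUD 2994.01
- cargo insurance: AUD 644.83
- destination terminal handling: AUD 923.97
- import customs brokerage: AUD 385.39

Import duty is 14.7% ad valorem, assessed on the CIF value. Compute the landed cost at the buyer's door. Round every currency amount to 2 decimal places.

FOB: the seller bears costs until goods are on board at the origin port; the buyer bears freight, insurance and all costs thereafter.
Already in the invoice (seller's account under FOB): inland to port, origin terminal — exclude.
CIF value = FOB price + freight + insurance = 113462.99 + 2994.01 + 644.83 = 117101.83
Import duty = 117101.83 × 14.7% = 17213.97
Buyer bears: freight 2994.01 + insurance 644.83 + destination terminal 923.97 + brokerage 385.39 + duty 17213.97 = 22162.17
Landed cost = invoice 113462.99 + 22162.17 = 135625.16

Total landed cost: AUD 135625.16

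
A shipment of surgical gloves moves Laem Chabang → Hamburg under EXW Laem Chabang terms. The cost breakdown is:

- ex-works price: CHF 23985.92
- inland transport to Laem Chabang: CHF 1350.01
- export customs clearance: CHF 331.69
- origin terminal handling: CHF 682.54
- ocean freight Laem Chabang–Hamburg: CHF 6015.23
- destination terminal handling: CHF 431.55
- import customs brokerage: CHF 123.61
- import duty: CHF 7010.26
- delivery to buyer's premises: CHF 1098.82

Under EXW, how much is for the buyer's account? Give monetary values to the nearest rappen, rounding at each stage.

Buyer's account: CHF 17043.71

EXW: the seller makes goods available at their premises; the buyer bears all onward costs.
Seller's account: goods 23985.92 = 23985.92
Buyer's account: inland to port 1350.01 + export clearance 331.69 + origin terminal 682.54 + freight 6015.23 + destination terminal 431.55 + brokerage 123.61 + duty 7010.26 + delivery 1098.82 = 17043.71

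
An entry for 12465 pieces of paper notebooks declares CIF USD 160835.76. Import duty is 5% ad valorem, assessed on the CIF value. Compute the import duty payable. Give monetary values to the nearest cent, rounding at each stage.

Import duty = 160835.76 × 5% = 8041.79

Import duty: USD 8041.79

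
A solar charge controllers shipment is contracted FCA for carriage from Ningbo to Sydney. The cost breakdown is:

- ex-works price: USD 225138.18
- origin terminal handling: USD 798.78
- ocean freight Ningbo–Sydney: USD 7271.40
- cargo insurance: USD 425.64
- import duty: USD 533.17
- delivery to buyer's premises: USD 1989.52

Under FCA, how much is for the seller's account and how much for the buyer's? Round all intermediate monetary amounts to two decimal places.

FCA: the seller delivers export-cleared goods to the carrier; the buyer bears costs from that point.
Seller's account: goods 225138.18 = 225138.18
Buyer's account: origin terminal 798.78 + freight 7271.40 + insurance 425.64 + duty 533.17 + delivery 1989.52 = 11018.51

Seller: USD 225138.18; buyer: USD 11018.51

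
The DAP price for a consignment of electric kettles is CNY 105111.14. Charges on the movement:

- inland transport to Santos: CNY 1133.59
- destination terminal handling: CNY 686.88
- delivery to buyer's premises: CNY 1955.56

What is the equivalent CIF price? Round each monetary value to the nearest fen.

CIF price: CNY 102468.70

Not relevant to the conversion: inland to port — on the seller under both DAP and CIF; already in the DAP price and stays in the CIF price.
From DAP to CIF, the seller no longer bears: destination terminal, delivery.
CIF price = 105111.14 − 686.88 − 1955.56 = 102468.70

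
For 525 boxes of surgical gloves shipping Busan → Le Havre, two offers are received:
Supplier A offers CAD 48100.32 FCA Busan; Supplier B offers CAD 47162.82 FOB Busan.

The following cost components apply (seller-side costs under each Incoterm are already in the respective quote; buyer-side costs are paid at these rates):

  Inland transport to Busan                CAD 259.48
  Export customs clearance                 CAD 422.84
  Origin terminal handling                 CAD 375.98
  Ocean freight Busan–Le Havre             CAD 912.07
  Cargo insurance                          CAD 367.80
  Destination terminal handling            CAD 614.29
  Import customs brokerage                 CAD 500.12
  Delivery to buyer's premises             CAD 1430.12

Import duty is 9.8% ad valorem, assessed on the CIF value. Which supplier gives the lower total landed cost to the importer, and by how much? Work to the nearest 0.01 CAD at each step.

Supplier A (FCA):
CIF value = FCA price + origin terminal + freight + insurance = 48100.32 + 375.98 + 912.07 + 367.80 = 49756.17
Import duty = 49756.17 × 9.8% = 4876.10
Buyer bears (A): 375.98 + 912.07 + 367.80 + 614.29 + 500.12 + 1430.12 = 4200.38
Landed cost (A) = invoice 48100.32 + 4200.38 + duty 4876.10 = 57176.80
Supplier B (FOB):
CIF value = FOB price + freight + insurance = 47162.82 + 912.07 + 367.80 = 48442.69
Import duty = 48442.69 × 9.8% = 4747.38
Buyer bears (B): 912.07 + 367.80 + 614.29 + 500.12 + 1430.12 = 3824.40
Landed cost (B) = invoice 47162.82 + 3824.40 + duty 4747.38 = 55734.60
Difference = |57176.80 − 55734.60| = 1442.20

Supplier B is cheaper by CAD 1442.20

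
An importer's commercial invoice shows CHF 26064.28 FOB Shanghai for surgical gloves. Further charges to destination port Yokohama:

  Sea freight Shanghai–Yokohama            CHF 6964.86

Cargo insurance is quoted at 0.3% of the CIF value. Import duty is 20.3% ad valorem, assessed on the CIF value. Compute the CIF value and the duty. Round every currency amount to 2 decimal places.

CIF value: CHF 33128.53; import duty: CHF 6725.09

Let C be the CIF value. C = FOB price + freight + 0.3% × C
C − 0.3% × C = 26064.28 + 6964.86
0.997 × C = 33029.14
C = 33029.14 / 0.997 = 33128.53
Insurance premium = 0.3% × 33128.53 = 99.39
Import duty = 33128.53 × 20.3% = 6725.09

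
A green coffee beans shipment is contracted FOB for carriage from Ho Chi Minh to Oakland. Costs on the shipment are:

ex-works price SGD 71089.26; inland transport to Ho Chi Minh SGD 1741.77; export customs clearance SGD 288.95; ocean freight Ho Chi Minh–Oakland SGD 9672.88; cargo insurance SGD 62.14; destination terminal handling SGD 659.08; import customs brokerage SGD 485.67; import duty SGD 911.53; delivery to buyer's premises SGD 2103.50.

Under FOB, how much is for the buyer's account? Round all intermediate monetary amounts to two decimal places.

FOB: the seller bears costs until goods are on board at the origin port; the buyer bears freight, insurance and all costs thereafter.
Seller's account: goods 71089.26 + inland to port 1741.77 + export clearance 288.95 = 73119.98
Buyer's account: freight 9672.88 + insurance 62.14 + destination terminal 659.08 + brokerage 485.67 + duty 911.53 + delivery 2103.50 = 13894.80

Buyer's account: SGD 13894.80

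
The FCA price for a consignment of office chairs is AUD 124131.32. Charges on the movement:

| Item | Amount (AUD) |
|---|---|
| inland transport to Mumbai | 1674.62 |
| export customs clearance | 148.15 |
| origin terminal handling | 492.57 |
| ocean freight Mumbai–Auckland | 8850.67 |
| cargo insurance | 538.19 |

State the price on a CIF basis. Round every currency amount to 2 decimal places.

Not relevant to the conversion: inland to port, export clearance — on the seller under both FCA and CIF; already in the FCA price and stays in the CIF price.
From FCA to CIF, the seller additionally bears: origin terminal, freight, insurance.
CIF price = 124131.32 + 492.57 + 8850.67 + 538.19 = 134012.75

CIF price: AUD 134012.75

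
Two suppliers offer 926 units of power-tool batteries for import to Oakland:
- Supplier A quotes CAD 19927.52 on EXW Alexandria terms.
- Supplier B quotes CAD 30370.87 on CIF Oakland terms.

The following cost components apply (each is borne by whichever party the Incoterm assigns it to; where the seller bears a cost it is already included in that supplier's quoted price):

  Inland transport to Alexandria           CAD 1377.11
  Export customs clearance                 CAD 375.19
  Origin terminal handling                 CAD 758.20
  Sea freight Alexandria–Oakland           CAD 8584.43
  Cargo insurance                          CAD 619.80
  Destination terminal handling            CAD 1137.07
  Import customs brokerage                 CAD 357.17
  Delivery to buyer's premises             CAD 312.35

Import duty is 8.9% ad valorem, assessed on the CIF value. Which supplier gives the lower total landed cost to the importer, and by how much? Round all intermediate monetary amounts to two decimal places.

Supplier B is cheaper by CAD 1384.53

Supplier A (EXW):
CIF value = EXW price + inland to port + export clearance + origin terminal + freight + insurance = 19927.52 + 1377.11 + 375.19 + 758.20 + 8584.43 + 619.80 = 31642.25
Import duty = 31642.25 × 8.9% = 2816.16
Buyer bears (A): 1377.11 + 375.19 + 758.20 + 8584.43 + 619.80 + 1137.07 + 357.17 + 312.35 = 13521.32
Landed cost (A) = invoice 19927.52 + 13521.32 + duty 2816.16 = 36265.00
Supplier B (CIF):
The CIF price already equals the CIF value: 30370.87
Import duty = 30370.87 × 8.9% = 2703.01
Buyer bears (B): 1137.07 + 357.17 + 312.35 = 1806.59
Landed cost (B) = invoice 30370.87 + 1806.59 + duty 2703.01 = 34880.47
Difference = |36265.00 − 34880.47| = 1384.53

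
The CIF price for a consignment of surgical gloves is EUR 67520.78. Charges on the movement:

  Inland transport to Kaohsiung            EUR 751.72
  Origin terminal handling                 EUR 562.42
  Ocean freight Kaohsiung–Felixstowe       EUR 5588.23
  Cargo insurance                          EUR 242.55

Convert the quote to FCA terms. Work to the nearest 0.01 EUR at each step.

FCA price: EUR 61127.58

Not relevant to the conversion: inland to port — on the seller under both CIF and FCA; already in the CIF price and stays in the FCA price.
From CIF to FCA, the seller no longer bears: origin terminal, freight, insurance.
FCA price = 67520.78 − 562.42 − 5588.23 − 242.55 = 61127.58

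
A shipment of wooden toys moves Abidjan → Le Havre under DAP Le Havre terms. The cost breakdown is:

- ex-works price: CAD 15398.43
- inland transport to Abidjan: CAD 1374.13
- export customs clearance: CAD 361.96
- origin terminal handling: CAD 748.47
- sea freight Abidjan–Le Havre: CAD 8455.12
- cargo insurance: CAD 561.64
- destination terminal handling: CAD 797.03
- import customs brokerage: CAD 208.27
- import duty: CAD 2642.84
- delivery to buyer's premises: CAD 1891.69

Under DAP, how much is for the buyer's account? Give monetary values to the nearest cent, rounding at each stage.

DAP: the seller bears all costs to the named destination except import duty and clearance.
Seller's account: goods 15398.43 + inland to port 1374.13 + export clearance 361.96 + origin terminal 748.47 + freight 8455.12 + insurance 561.64 + destination terminal 797.03 + delivery 1891.69 = 29588.47
Buyer's account: brokerage 208.27 + duty 2642.84 = 2851.11

Buyer's account: CAD 2851.11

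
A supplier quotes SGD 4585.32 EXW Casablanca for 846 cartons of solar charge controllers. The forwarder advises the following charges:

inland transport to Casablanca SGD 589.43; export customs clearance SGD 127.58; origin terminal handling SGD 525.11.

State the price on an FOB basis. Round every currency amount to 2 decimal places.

FOB price: SGD 5827.44

From EXW to FOB, the seller additionally bears: inland to port, export clearance, origin terminal.
FOB price = 4585.32 + 589.43 + 127.58 + 525.11 = 5827.44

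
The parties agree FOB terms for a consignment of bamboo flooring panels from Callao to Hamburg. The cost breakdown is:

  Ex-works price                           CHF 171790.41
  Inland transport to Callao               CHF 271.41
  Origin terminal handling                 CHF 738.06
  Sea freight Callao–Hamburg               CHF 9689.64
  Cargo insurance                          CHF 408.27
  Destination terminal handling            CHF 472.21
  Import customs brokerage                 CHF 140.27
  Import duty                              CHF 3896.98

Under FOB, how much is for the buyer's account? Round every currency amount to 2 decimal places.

Buyer's account: CHF 14607.37

FOB: the seller bears costs until goods are on board at the origin port; the buyer bears freight, insurance and all costs thereafter.
Seller's account: goods 171790.41 + inland to port 271.41 + origin terminal 738.06 = 172799.88
Buyer's account: freight 9689.64 + insurance 408.27 + destination terminal 472.21 + brokerage 140.27 + duty 3896.98 = 14607.37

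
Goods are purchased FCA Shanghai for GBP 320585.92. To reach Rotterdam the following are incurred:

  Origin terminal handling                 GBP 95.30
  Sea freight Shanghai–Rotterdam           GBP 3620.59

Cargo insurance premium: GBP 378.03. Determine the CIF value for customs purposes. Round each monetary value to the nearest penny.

CIF value: GBP 324679.84

CIF = FCA price + pre-shipment costs + freight + insurance
CIF = 320585.92 + 95.30 + 3620.59 + 378.03 = 324679.84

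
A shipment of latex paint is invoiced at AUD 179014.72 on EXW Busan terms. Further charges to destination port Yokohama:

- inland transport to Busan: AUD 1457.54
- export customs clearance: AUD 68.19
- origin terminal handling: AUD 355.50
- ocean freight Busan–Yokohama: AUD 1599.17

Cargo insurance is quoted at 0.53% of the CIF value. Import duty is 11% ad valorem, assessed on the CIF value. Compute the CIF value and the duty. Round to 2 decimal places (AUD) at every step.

Let C be the CIF value. C = EXW price + pre-shipment costs + freight + 0.53% × C
C − 0.53% × C = 179014.72 + 1457.54 + 68.19 + 355.50 + 1599.17
0.9947 × C = 182495.12
C = 182495.12 / 0.9947 = 183467.50
Insurance premium = 0.53% × 183467.50 = 972.38
Import duty = 183467.50 × 11% = 20181.43

CIF value: AUD 183467.50; import duty: AUD 20181.43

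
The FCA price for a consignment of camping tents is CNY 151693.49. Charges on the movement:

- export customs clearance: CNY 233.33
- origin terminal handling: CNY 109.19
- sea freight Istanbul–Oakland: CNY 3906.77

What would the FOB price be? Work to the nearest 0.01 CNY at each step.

Not relevant to the conversion: export clearance — on the seller under both FCA and FOB; already in the FCA price and stays in the FOB price. freight — on the buyer under both terms; not part of either seller's price.
From FCA to FOB, the seller additionally bears: origin terminal.
FOB price = 151693.49 + 109.19 = 151802.68

FOB price: CNY 151802.68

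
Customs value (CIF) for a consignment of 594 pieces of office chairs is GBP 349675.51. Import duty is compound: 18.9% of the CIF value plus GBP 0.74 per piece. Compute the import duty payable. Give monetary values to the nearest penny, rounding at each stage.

Ad valorem component: 349675.51 × 18.9% = 66088.67
Specific component: 594 × 0.74 = 439.56
Import duty = 66088.67 + 439.56 = 66528.23

Import duty: GBP 66528.23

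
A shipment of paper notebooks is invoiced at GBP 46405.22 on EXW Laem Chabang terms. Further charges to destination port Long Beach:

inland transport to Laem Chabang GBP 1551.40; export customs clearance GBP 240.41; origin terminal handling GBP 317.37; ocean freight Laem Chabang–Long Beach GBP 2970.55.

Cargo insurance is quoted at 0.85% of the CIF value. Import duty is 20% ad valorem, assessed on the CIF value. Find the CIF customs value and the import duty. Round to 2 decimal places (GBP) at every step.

CIF value: GBP 51926.32; import duty: GBP 10385.26

Let C be the CIF value. C = EXW price + pre-shipment costs + freight + 0.85% × C
C − 0.85% × C = 46405.22 + 1551.40 + 240.41 + 317.37 + 2970.55
0.9915 × C = 51484.95
C = 51484.95 / 0.9915 = 51926.32
Insurance premium = 0.85% × 51926.32 = 441.37
Import duty = 51926.32 × 20% = 10385.26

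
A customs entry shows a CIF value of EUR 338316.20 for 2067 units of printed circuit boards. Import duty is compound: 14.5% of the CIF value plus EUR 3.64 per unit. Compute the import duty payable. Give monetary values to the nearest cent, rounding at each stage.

Ad valorem component: 338316.20 × 14.5% = 49055.85
Specific component: 2067 × 3.64 = 7523.88
Import duty = 49055.85 + 7523.88 = 56579.73

Import duty: EUR 56579.73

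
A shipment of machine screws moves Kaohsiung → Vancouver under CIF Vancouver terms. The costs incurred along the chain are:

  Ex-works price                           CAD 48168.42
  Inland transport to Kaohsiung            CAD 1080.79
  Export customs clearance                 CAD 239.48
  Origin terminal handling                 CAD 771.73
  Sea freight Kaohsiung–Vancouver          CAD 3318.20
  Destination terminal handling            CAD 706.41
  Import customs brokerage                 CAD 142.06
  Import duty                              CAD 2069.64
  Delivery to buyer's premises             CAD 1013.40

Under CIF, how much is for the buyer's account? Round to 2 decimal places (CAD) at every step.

CIF: the seller pays costs through ocean freight and marine insurance to the destination port.
Seller's account: goods 48168.42 + inland to port 1080.79 + export clearance 239.48 + origin terminal 771.73 + freight 3318.20 = 53578.62
Buyer's account: destination terminal 706.41 + brokerage 142.06 + duty 2069.64 + delivery 1013.40 = 3931.51

Buyer's account: CAD 3931.51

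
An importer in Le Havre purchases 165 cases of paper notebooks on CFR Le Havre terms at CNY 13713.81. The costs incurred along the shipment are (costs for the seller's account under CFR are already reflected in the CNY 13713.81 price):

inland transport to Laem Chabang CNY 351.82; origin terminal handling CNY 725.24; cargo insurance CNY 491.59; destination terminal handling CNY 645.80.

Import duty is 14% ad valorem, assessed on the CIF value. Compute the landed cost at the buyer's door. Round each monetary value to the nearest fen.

CFR: the seller pays costs through ocean freight to the destination port, but not insurance.
Already in the invoice (seller's account under CFR): inland to port, origin terminal — exclude.
CIF value = CFR price + insurance = 13713.81 + 491.59 = 14205.40
Import duty = 14205.40 × 14% = 1988.76
Buyer bears: insurance 491.59 + destination terminal 645.80 + duty 1988.76 = 3126.15
Landed cost = invoice 13713.81 + 3126.15 = 16839.96

Total landed cost: CNY 16839.96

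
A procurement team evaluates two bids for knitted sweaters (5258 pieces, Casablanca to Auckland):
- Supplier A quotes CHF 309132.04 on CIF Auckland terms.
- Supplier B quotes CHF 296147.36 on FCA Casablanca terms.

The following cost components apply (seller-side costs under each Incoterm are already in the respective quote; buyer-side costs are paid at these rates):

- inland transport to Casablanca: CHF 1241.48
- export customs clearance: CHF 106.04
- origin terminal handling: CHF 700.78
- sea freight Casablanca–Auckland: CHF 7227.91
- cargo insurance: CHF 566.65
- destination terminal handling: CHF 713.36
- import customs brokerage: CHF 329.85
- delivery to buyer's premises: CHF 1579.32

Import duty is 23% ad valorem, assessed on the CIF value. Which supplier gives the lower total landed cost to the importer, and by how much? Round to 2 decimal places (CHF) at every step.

Supplier B is cheaper by CHF 5521.89

Supplier A (CIF):
The CIF price already equals the CIF value: 309132.04
Import duty = 309132.04 × 23% = 71100.37
Buyer bears (A): 713.36 + 329.85 + 1579.32 = 2622.53
Landed cost (A) = invoice 309132.04 + 2622.53 + duty 71100.37 = 382854.94
Supplier B (FCA):
CIF value = FCA price + origin terminal + freight + insurance = 296147.36 + 700.78 + 7227.91 + 566.65 = 304642.70
Import duty = 304642.70 × 23% = 70067.82
Buyer bears (B): 700.78 + 7227.91 + 566.65 + 713.36 + 329.85 + 1579.32 = 11117.87
Landed cost (B) = invoice 296147.36 + 11117.87 + duty 70067.82 = 377333.05
Difference = |382854.94 − 377333.05| = 5521.89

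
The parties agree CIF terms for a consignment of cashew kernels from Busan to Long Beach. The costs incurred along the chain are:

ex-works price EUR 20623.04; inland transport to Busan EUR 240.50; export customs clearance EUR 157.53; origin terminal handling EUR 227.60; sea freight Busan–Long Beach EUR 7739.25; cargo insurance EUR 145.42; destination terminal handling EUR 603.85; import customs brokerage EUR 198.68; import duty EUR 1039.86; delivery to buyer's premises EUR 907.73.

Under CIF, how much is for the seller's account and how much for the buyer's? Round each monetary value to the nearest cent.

Seller: EUR 29133.34; buyer: EUR 2750.12

CIF: the seller pays costs through ocean freight and marine insurance to the destination port.
Seller's account: goods 20623.04 + inland to port 240.50 + export clearance 157.53 + origin terminal 227.60 + freight 7739.25 + insurance 145.42 = 29133.34
Buyer's account: destination terminal 603.85 + brokerage 198.68 + duty 1039.86 + delivery 907.73 = 2750.12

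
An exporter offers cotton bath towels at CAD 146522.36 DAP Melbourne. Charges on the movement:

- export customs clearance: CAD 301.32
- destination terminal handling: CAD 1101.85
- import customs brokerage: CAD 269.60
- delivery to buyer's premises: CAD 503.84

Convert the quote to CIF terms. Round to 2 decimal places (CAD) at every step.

Not relevant to the conversion: export clearance — on the seller under both DAP and CIF; already in the DAP price and stays in the CIF price. brokerage — on the buyer under both terms; not part of either seller's price.
From DAP to CIF, the seller no longer bears: destination terminal, delivery.
CIF price = 146522.36 − 1101.85 − 503.84 = 144916.67

CIF price: CAD 144916.67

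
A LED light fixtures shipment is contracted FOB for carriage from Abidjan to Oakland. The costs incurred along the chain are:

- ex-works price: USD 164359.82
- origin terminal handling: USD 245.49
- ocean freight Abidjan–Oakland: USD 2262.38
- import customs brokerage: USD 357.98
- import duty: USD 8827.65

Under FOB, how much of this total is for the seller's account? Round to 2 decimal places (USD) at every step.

FOB: the seller bears costs until goods are on board at the origin port; the buyer bears freight, insurance and all costs thereafter.
Seller's account: goods 164359.82 + origin terminal 245.49 = 164605.31
Buyer's account: freight 2262.38 + brokerage 357.98 + duty 8827.65 = 11448.01

Seller's account: USD 164605.31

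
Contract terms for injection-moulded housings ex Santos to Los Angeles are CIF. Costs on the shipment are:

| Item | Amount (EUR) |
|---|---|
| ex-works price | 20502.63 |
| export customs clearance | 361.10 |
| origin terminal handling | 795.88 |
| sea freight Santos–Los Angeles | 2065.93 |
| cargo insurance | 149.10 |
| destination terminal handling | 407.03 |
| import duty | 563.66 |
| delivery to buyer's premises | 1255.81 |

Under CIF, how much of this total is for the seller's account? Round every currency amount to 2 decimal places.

Seller's account: EUR 23874.64

CIF: the seller pays costs through ocean freight and marine insurance to the destination port.
Seller's account: goods 20502.63 + export clearance 361.10 + origin terminal 795.88 + freight 2065.93 + insurance 149.10 = 23874.64
Buyer's account: destination terminal 407.03 + duty 563.66 + delivery 1255.81 = 2226.50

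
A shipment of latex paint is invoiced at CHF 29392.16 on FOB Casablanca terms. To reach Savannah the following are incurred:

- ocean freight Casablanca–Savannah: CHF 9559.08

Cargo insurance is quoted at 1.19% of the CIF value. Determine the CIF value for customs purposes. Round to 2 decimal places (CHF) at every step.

CIF value: CHF 39420.34

Let C be the CIF value. C = FOB price + freight + 1.19% × C
C − 1.19% × C = 29392.16 + 9559.08
0.9881 × C = 38951.24
C = 38951.24 / 0.9881 = 39420.34
Insurance premium = 1.19% × 39420.34 = 469.10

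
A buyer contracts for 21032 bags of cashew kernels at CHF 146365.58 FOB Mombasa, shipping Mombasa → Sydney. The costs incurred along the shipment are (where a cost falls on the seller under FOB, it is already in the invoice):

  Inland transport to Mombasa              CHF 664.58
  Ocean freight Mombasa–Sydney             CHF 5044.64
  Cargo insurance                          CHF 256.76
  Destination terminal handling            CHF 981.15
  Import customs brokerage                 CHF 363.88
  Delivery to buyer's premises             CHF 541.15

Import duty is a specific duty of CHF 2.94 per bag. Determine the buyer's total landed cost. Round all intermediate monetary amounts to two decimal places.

Total landed cost: CHF 215387.24

FOB: the seller bears costs until goods are on board at the origin port; the buyer bears freight, insurance and all costs thereafter.
Already in the invoice (seller's account under FOB): inland to port — exclude.
CIF value = FOB price + freight + insurance = 146365.58 + 5044.64 + 256.76 = 151666.98
Import duty = 21032 × 2.94 = 61834.08
Buyer bears: freight 5044.64 + insurance 256.76 + destination terminal 981.15 + brokerage 363.88 + delivery 541.15 + duty 61834.08 = 69021.66
Landed cost = invoice 146365.58 + 69021.66 = 215387.24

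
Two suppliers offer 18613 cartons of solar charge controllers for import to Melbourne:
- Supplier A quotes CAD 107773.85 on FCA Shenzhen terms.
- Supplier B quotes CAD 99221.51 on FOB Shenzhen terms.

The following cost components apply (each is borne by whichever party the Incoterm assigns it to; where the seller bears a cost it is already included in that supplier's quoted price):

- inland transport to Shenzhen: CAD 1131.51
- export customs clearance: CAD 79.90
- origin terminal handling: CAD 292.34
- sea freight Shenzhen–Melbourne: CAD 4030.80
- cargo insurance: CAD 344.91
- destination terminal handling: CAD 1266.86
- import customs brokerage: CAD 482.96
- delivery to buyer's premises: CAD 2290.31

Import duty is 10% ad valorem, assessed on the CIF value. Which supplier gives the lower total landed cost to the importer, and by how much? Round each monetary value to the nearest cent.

Supplier A (FCA):
CIF value = FCA price + origin terminal + freight + insurance = 107773.85 + 292.34 + 4030.80 + 344.91 = 112441.90
Import duty = 112441.90 × 10% = 11244.19
Buyer bears (A): 292.34 + 4030.80 + 344.91 + 1266.86 + 482.96 + 2290.31 = 8708.18
Landed cost (A) = invoice 107773.85 + 8708.18 + duty 11244.19 = 127726.22
Supplier B (FOB):
CIF value = FOB price + freight + insurance = 99221.51 + 4030.80 + 344.91 = 103597.22
Import duty = 103597.22 × 10% = 10359.72
Buyer bears (B): 4030.80 + 344.91 + 1266.86 + 482.96 + 2290.31 = 8415.84
Landed cost (B) = invoice 99221.51 + 8415.84 + duty 10359.72 = 117997.07
Difference = |127726.22 − 117997.07| = 9729.15

Supplier B is cheaper by CAD 9729.15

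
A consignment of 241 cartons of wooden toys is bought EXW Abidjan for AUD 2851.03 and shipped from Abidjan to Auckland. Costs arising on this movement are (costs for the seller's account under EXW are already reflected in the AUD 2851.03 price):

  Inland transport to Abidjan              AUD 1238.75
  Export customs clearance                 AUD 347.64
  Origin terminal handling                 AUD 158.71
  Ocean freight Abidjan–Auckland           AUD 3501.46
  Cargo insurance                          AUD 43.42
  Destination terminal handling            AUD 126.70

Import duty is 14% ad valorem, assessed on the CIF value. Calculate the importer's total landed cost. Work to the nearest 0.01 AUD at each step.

EXW: the seller makes goods available at their premises; the buyer bears all onward costs.
CIF value = EXW price + inland to port + export clearance + origin terminal + freight + insurance = 2851.03 + 1238.75 + 347.64 + 158.71 + 3501.46 + 43.42 = 8141.01
Import duty = 8141.01 × 14% = 1139.74
Buyer bears: inland to port 1238.75 + export clearance 347.64 + origin terminal 158.71 + freight 3501.46 + insurance 43.42 + destination terminal 126.70 + duty 1139.74 = 6556.42
Landed cost = invoice 2851.03 + 6556.42 = 9407.45

Total landed cost: AUD 9407.45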